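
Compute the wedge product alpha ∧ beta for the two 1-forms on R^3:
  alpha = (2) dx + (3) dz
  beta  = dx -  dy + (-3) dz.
alpha ∧ beta = (-2) dx ∧ dy + (-9) dx ∧ dz + (3) dy ∧ dz

Distribute the wedge, using dx_i ∧ dx_j = -dx_j ∧ dx_i and dx_i ∧ dx_i = 0. For each pair (i, j) with i < j, the coefficient of dx_i ∧ dx_j in alpha ∧ beta is (alpha_i * beta_j - alpha_j * beta_i). Collecting: alpha ∧ beta = (-2) dx ∧ dy + (-9) dx ∧ dz + (3) dy ∧ dz.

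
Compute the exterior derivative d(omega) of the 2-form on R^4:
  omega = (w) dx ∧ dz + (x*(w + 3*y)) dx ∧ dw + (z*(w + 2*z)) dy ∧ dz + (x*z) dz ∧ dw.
d(omega) = (z + 1) dx ∧ dz ∧ dw + (-3*x) dx ∧ dy ∧ dw + (z) dy ∧ dz ∧ dw

For a 2-form omega = sum_{i<j} g_{ij} dx_i ∧ dx_j, the exterior derivative is
  d(omega) = sum_{i<j} d(g_{ij}) ∧ dx_i ∧ dx_j = sum_{i<j, k} (∂g_{ij}/∂x_k) dx_k ∧ dx_i ∧ dx_j.
Expand each term, using dx_k ∧ dx_i ∧ dx_j = sgn(permutation) dx_{(a)} ∧ dx_{(b)} ∧ dx_{(c)} with (a < b < c) sorted:
  d(w) includes (∂/∂w)(w) dw = (1) dw, which multiplied by dx ∧ dz gives (1) dx ∧ dz ∧ dw
  d(x*(w + 3*y)) includes (∂/∂y)(x*(w + 3*y)) dy = (3*x) dy, which multiplied by dx ∧ dw gives (-3*x) dx ∧ dy ∧ dw
  d(z*(w + 2*z)) includes (∂/∂w)(z*(w + 2*z)) dw = (z) dw, which multiplied by dy ∧ dz gives (z) dy ∧ dz ∧ dw
  d(x*z) includes (∂/∂x)(x*z) dx = (z) dx, which multiplied by dz ∧ dw gives (z) dx ∧ dz ∧ dw
Collecting like 3-forms: d(omega) = (z + 1) dx ∧ dz ∧ dw + (-3*x) dx ∧ dy ∧ dw + (z) dy ∧ dz ∧ dw.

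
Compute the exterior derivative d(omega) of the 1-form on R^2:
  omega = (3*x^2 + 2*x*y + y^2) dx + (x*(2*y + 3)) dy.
d(omega) = (3 - 2*x) dx ∧ dy

For a 1-form omega = sum_i f_i dx_i, the exterior derivative is
  d(omega) = sum_{i < j} (∂f_j/∂x_i - ∂f_i/∂x_j) dx_i ∧ dx_j.
  coefficient of dx ∧ dy: ∂f_2/∂x - ∂f_1/∂y = ∂(x*(2*y + 3))/∂x - ∂(3*x^2 + 2*x*y + y^2)/∂y = 3 - 2*x
Assembling: d(omega) = (3 - 2*x) dx ∧ dy.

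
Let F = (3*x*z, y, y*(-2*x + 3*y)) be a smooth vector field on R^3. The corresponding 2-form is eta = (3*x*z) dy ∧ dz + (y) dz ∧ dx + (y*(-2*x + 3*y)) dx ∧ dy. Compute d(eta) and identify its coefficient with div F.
d(eta) = (3*z + 1) dx ∧ dy ∧ dz; div F = 3*z + 1

For a 2-form in R^3 of the form above, applying d gives a 3-form with coefficient ∂P/∂x + ∂Q/∂y + ∂R/∂z:
  ∂P/∂x = 3*z
  ∂Q/∂y = 1
  ∂R/∂z = 0
Sum = 3*z + 1, which is exactly div F.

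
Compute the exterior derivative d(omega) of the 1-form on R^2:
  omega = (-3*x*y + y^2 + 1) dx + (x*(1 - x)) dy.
d(omega) = (x - 2*y + 1) dx ∧ dy

For a 1-form omega = sum_i f_i dx_i, the exterior derivative is
  d(omega) = sum_{i < j} (∂f_j/∂x_i - ∂f_i/∂x_j) dx_i ∧ dx_j.
  coefficient of dx ∧ dy: ∂f_2/∂x - ∂f_1/∂y = ∂(x*(1 - x))/∂x - ∂(-3*x*y + y^2 + 1)/∂y = x - 2*y + 1
Assembling: d(omega) = (x - 2*y + 1) dx ∧ dy.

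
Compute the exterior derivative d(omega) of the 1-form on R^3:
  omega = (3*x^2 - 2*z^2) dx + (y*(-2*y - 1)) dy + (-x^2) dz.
d(omega) = (-2*x + 4*z) dx ∧ dz

For a 1-form omega = sum_i f_i dx_i, the exterior derivative is
  d(omega) = sum_{i < j} (∂f_j/∂x_i - ∂f_i/∂x_j) dx_i ∧ dx_j.
  coefficient of dx ∧ dz: ∂f_3/∂x - ∂f_1/∂z = ∂(-x^2)/∂x - ∂(3*x^2 - 2*z^2)/∂z = -2*x + 4*z
Assembling: d(omega) = (-2*x + 4*z) dx ∧ dz.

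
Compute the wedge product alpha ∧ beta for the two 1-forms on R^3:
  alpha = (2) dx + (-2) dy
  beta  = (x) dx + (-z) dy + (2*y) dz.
alpha ∧ beta = (2*x - 2*z) dx ∧ dy + (4*y) dx ∧ dz + (-4*y) dy ∧ dz

Distribute the wedge, using dx_i ∧ dx_j = -dx_j ∧ dx_i and dx_i ∧ dx_i = 0. For each pair (i, j) with i < j, the coefficient of dx_i ∧ dx_j in alpha ∧ beta is (alpha_i * beta_j - alpha_j * beta_i). Collecting: alpha ∧ beta = (2*x - 2*z) dx ∧ dy + (4*y) dx ∧ dz + (-4*y) dy ∧ dz.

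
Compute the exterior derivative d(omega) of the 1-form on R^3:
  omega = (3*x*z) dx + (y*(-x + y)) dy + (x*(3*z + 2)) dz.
d(omega) = (-y) dx ∧ dy + (-3*x + 3*z + 2) dx ∧ dz

For a 1-form omega = sum_i f_i dx_i, the exterior derivative is
  d(omega) = sum_{i < j} (∂f_j/∂x_i - ∂f_i/∂x_j) dx_i ∧ dx_j.
  coefficient of dx ∧ dy: ∂f_2/∂x - ∂f_1/∂y = ∂(y*(-x + y))/∂x - ∂(3*x*z)/∂y = -y
  coefficient of dx ∧ dz: ∂f_3/∂x - ∂f_1/∂z = ∂(x*(3*z + 2))/∂x - ∂(3*x*z)/∂z = -3*x + 3*z + 2
Assembling: d(omega) = (-y) dx ∧ dy + (-3*x + 3*z + 2) dx ∧ dz.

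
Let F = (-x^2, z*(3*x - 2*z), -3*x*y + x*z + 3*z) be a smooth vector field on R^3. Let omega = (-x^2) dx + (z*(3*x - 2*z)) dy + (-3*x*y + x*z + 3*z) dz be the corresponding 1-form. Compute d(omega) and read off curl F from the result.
d(omega) = (-6*x + 4*z) dy ∧ dz + (3*y - z) dz ∧ dx + (3*z) dx ∧ dy; curl F = (-6*x + 4*z, 3*y - z, 3*z)

d omega = sum_{i<j} (∂f_j/∂x_i - ∂f_i/∂x_j) dx_i ∧ dx_j. Under the identification (dy ∧ dz, dz ∧ dx, dx ∧ dy) ↔ (e_x, e_y, e_z), the coefficients are exactly the components of curl F. Compute:
  ∂R/∂y - ∂Q/∂z = (-3*x) - (3*x - 4*z) = -6*x + 4*z
  ∂P/∂z - ∂R/∂x = (0) - (-3*y + z) = 3*y - z
  ∂Q/∂x - ∂P/∂y = (3*z) - (0) = 3*z.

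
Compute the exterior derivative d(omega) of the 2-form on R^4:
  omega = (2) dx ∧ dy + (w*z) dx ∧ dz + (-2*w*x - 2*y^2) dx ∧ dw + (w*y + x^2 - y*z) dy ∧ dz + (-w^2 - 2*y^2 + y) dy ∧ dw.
d(omega) = (z) dx ∧ dz ∧ dw + (4*y) dx ∧ dy ∧ dw + (2*x) dx ∧ dy ∧ dz + (y) dy ∧ dz ∧ dw

For a 2-form omega = sum_{i<j} g_{ij} dx_i ∧ dx_j, the exterior derivative is
  d(omega) = sum_{i<j} d(g_{ij}) ∧ dx_i ∧ dx_j = sum_{i<j, k} (∂g_{ij}/∂x_k) dx_k ∧ dx_i ∧ dx_j.
Expand each term, using dx_k ∧ dx_i ∧ dx_j = sgn(permutation) dx_{(a)} ∧ dx_{(b)} ∧ dx_{(c)} with (a < b < c) sorted:
  d(w*z) includes (∂/∂w)(w*z) dw = (z) dw, which multiplied by dx ∧ dz gives (z) dx ∧ dz ∧ dw
  d(-2*w*x - 2*y^2) includes (∂/∂y)(-2*w*x - 2*y^2) dy = (-4*y) dy, which multiplied by dx ∧ dw gives (4*y) dx ∧ dy ∧ dw
  d(w*y + x^2 - y*z) includes (∂/∂x)(w*y + x^2 - y*z) dx = (2*x) dx, which multiplied by dy ∧ dz gives (2*x) dx ∧ dy ∧ dz
  d(w*y + x^2 - y*z) includes (∂/∂w)(w*y + x^2 - y*z) dw = (y) dw, which multiplied by dy ∧ dz gives (y) dy ∧ dz ∧ dw
Collecting like 3-forms: d(omega) = (z) dx ∧ dz ∧ dw + (4*y) dx ∧ dy ∧ dw + (2*x) dx ∧ dy ∧ dz + (y) dy ∧ dz ∧ dw.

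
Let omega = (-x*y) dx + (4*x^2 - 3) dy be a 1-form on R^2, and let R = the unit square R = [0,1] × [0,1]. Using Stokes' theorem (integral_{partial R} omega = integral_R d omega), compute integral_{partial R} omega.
integral_(partial R) omega = 9/2

Stokes: integral_partial_R omega = integral_R d omega with d omega = (∂Q/∂x - ∂P/∂y) dx ∧ dy.
  ∂Q/∂x = 8*x
  ∂P/∂y = -x
  integrand = ∂Q/∂x - ∂P/∂y = 9*x.
Integrating over R: integral_0^1 integral_0^1 (9*x) dx dy = 9/2.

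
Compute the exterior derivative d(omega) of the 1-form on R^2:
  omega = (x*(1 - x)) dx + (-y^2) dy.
d(omega) = 0

For a 1-form omega = sum_i f_i dx_i, the exterior derivative is
  d(omega) = sum_{i < j} (∂f_j/∂x_i - ∂f_i/∂x_j) dx_i ∧ dx_j.

Assembling: d(omega) = 0.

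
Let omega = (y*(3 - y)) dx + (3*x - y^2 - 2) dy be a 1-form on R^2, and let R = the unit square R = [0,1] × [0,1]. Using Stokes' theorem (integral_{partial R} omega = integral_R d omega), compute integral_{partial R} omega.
integral_(partial R) omega = 1

Stokes: integral_partial_R omega = integral_R d omega with d omega = (∂Q/∂x - ∂P/∂y) dx ∧ dy.
  ∂Q/∂x = 3
  ∂P/∂y = 3 - 2*y
  integrand = ∂Q/∂x - ∂P/∂y = 2*y.
Integrating over R: integral_0^1 integral_0^1 (2*y) dx dy = 1.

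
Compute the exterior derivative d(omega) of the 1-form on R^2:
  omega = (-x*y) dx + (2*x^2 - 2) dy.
d(omega) = (5*x) dx ∧ dy

For a 1-form omega = sum_i f_i dx_i, the exterior derivative is
  d(omega) = sum_{i < j} (∂f_j/∂x_i - ∂f_i/∂x_j) dx_i ∧ dx_j.
  coefficient of dx ∧ dy: ∂f_2/∂x - ∂f_1/∂y = ∂(2*x^2 - 2)/∂x - ∂(-x*y)/∂y = 5*x
Assembling: d(omega) = (5*x) dx ∧ dy.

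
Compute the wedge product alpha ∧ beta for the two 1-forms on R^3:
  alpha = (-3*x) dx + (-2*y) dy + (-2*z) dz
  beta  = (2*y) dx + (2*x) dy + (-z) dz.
alpha ∧ beta = (-6*x^2 + 4*y^2) dx ∧ dy + (z*(3*x + 4*y)) dx ∧ dz + (2*z*(2*x + y)) dy ∧ dz

Distribute the wedge, using dx_i ∧ dx_j = -dx_j ∧ dx_i and dx_i ∧ dx_i = 0. For each pair (i, j) with i < j, the coefficient of dx_i ∧ dx_j in alpha ∧ beta is (alpha_i * beta_j - alpha_j * beta_i). Collecting: alpha ∧ beta = (-6*x^2 + 4*y^2) dx ∧ dy + (z*(3*x + 4*y)) dx ∧ dz + (2*z*(2*x + y)) dy ∧ dz.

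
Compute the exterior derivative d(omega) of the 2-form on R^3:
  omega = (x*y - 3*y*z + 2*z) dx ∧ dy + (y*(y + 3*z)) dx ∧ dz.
d(omega) = (-5*y - 3*z + 2) dx ∧ dy ∧ dz

For a 2-form omega = sum_{i<j} g_{ij} dx_i ∧ dx_j, the exterior derivative is
  d(omega) = sum_{i<j} d(g_{ij}) ∧ dx_i ∧ dx_j = sum_{i<j, k} (∂g_{ij}/∂x_k) dx_k ∧ dx_i ∧ dx_j.
Expand each term, using dx_k ∧ dx_i ∧ dx_j = sgn(permutation) dx_{(a)} ∧ dx_{(b)} ∧ dx_{(c)} with (a < b < c) sorted:
  d(x*y - 3*y*z + 2*z) includes (∂/∂z)(x*y - 3*y*z + 2*z) dz = (2 - 3*y) dz, which multiplied by dx ∧ dy gives (2 - 3*y) dx ∧ dy ∧ dz
  d(y*(y + 3*z)) includes (∂/∂y)(y*(y + 3*z)) dy = (2*y + 3*z) dy, which multiplied by dx ∧ dz gives (-2*y - 3*z) dx ∧ dy ∧ dz
Collecting like 3-forms: d(omega) = (-5*y - 3*z + 2) dx ∧ dy ∧ dz.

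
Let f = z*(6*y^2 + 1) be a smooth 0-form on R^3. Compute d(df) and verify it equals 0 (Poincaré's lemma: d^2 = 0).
d(df) = 0

Step 1: df = sum_i (∂f/∂x_i) dx_i = (0) dx + (12*y*z) dy + (6*y^2 + 1) dz.
Step 2: Apply d again. Using the 1-form formula, the coefficient of dx ∧ dy in d(df) is ∂^2 f/∂x ∂y - ∂^2 f/∂y ∂x = (0) - (0) = 0 (equality of mixed partials for smooth f).
Similarly for dx ∧ dz and dy ∧ dz — all coefficients vanish. So d(df) = 0.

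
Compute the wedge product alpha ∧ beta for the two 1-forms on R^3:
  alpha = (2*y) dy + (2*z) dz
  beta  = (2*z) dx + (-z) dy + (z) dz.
alpha ∧ beta = (-4*y*z) dx ∧ dy + (2*z*(y + z)) dy ∧ dz + (-4*z^2) dx ∧ dz

Distribute the wedge, using dx_i ∧ dx_j = -dx_j ∧ dx_i and dx_i ∧ dx_i = 0. For each pair (i, j) with i < j, the coefficient of dx_i ∧ dx_j in alpha ∧ beta is (alpha_i * beta_j - alpha_j * beta_i). Collecting: alpha ∧ beta = (-4*y*z) dx ∧ dy + (2*z*(y + z)) dy ∧ dz + (-4*z^2) dx ∧ dz.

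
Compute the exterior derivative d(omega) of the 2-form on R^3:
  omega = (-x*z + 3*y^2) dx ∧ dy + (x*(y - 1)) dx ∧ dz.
d(omega) = (-2*x) dx ∧ dy ∧ dz

For a 2-form omega = sum_{i<j} g_{ij} dx_i ∧ dx_j, the exterior derivative is
  d(omega) = sum_{i<j} d(g_{ij}) ∧ dx_i ∧ dx_j = sum_{i<j, k} (∂g_{ij}/∂x_k) dx_k ∧ dx_i ∧ dx_j.
Expand each term, using dx_k ∧ dx_i ∧ dx_j = sgn(permutation) dx_{(a)} ∧ dx_{(b)} ∧ dx_{(c)} with (a < b < c) sorted:
  d(-x*z + 3*y^2) includes (∂/∂z)(-x*z + 3*y^2) dz = (-x) dz, which multiplied by dx ∧ dy gives (-x) dx ∧ dy ∧ dz
  d(x*(y - 1)) includes (∂/∂y)(x*(y - 1)) dy = (x) dy, which multiplied by dx ∧ dz gives (-x) dx ∧ dy ∧ dz
Collecting like 3-forms: d(omega) = (-2*x) dx ∧ dy ∧ dz.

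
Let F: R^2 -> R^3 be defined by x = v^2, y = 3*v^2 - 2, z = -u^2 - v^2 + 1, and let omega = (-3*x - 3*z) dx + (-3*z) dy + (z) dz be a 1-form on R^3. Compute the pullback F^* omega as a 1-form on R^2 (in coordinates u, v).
F^* omega = (2*u*(u^2 + v^2 - 1)) du + (2*v*(13*u^2 + 10*v^2 - 13)) dv

Using F^*(f dg) = (f ∘ F) d(g ∘ F), substitute each coordinate x_i by F_i(u, v) in f_i, and replace dx_i by d F_i = (∂F_i/∂u) du + (∂F_i/∂v) dv.
  For the x component: f_1(F) = 3*u^2 - 3; d F_1 = (0) du + (2*v) dv
  For the y component: f_2(F) = 3*u^2 + 3*v^2 - 3; d F_2 = (0) du + (6*v) dv
  For the z component: f_3(F) = -u^2 - v^2 + 1; d F_3 = (-2*u) du + (-2*v) dv
Combining and collecting du, dv coefficients:
  coeff of du: 2*u*(u^2 + v^2 - 1)
  coeff of dv: 2*v*(13*u^2 + 10*v^2 - 13)
F^* omega = (2*u*(u^2 + v^2 - 1)) du + (2*v*(13*u^2 + 10*v^2 - 13)) dv.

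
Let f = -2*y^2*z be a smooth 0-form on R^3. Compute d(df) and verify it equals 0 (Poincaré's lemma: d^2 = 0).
d(df) = 0

Step 1: df = sum_i (∂f/∂x_i) dx_i = (0) dx + (-4*y*z) dy + (-2*y^2) dz.
Step 2: Apply d again. Using the 1-form formula, the coefficient of dx ∧ dy in d(df) is ∂^2 f/∂x ∂y - ∂^2 f/∂y ∂x = (0) - (0) = 0 (equality of mixed partials for smooth f).
Similarly for dx ∧ dz and dy ∧ dz — all coefficients vanish. So d(df) = 0.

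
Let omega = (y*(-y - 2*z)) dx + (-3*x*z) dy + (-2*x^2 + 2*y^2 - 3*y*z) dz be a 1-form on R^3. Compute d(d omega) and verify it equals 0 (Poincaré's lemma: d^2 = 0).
d(d omega) = 0

Step 1: d omega = sum_{i<j} (∂f_j/∂x_i - ∂f_i/∂x_j) dx_i ∧ dx_j:
  coeff of dx ∧ dy: 2*y - z
  coeff of dx ∧ dz: -4*x + 2*y
  coeff of dy ∧ dz: 3*x + 4*y - 3*z
Step 2: Apply d again to each 2-form coefficient. The only possible 3-form in R^3 is dx ∧ dy ∧ dz, with coefficient
  ∂(coeff of dy∧dz)/∂x - ∂(coeff of dx∧dz)/∂y + ∂(coeff of dx∧dy)/∂z
  = ∂/∂x (3*x + 4*y - 3*z) - ∂/∂y (-4*x + 2*y) + ∂/∂z (2*y - z).
Each of these terms simplifies to sums of mixed partials that cancel in pairs. The result is 0 (by equality of mixed partials for smooth functions — Schwarz / Clairaut).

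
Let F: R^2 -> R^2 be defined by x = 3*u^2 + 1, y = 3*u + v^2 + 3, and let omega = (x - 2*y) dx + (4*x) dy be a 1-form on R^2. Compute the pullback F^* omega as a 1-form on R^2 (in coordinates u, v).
F^* omega = (18*u^3 - 12*u*v^2 - 30*u + 12) du + (8*v*(3*u^2 + 1)) dv

Using F^*(f dg) = (f ∘ F) d(g ∘ F), substitute each coordinate x_i by F_i(u, v) in f_i, and replace dx_i by d F_i = (∂F_i/∂u) du + (∂F_i/∂v) dv.
  For the x component: f_1(F) = 3*u^2 - 6*u - 2*v^2 - 5; d F_1 = (6*u) du + (0) dv
  For the y component: f_2(F) = 12*u^2 + 4; d F_2 = (3) du + (2*v) dv
Combining and collecting du, dv coefficients:
  coeff of du: 18*u^3 - 12*u*v^2 - 30*u + 12
  coeff of dv: 8*v*(3*u^2 + 1)
F^* omega = (18*u^3 - 12*u*v^2 - 30*u + 12) du + (8*v*(3*u^2 + 1)) dv.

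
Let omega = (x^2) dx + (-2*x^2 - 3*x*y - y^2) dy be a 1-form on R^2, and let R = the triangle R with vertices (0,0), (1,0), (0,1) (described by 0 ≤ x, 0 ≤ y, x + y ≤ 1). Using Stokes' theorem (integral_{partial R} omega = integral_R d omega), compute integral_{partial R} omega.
integral_(partial R) omega = -7/6

Stokes: integral_partial_R omega = integral_R d omega with d omega = (∂Q/∂x - ∂P/∂y) dx ∧ dy.
  ∂Q/∂x = -4*x - 3*y
  ∂P/∂y = 0
  integrand = ∂Q/∂x - ∂P/∂y = -4*x - 3*y.
Integrating over R: integral_0^1 integral_0^{1-x} (-4*x - 3*y) dy dx = -7/6.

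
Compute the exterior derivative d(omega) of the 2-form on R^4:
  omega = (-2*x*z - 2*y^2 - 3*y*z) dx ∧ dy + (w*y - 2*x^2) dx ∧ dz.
d(omega) = (-w - 2*x - 3*y) dx ∧ dy ∧ dz + (y) dx ∧ dz ∧ dw

For a 2-form omega = sum_{i<j} g_{ij} dx_i ∧ dx_j, the exterior derivative is
  d(omega) = sum_{i<j} d(g_{ij}) ∧ dx_i ∧ dx_j = sum_{i<j, k} (∂g_{ij}/∂x_k) dx_k ∧ dx_i ∧ dx_j.
Expand each term, using dx_k ∧ dx_i ∧ dx_j = sgn(permutation) dx_{(a)} ∧ dx_{(b)} ∧ dx_{(c)} with (a < b < c) sorted:
  d(-2*x*z - 2*y^2 - 3*y*z) includes (∂/∂z)(-2*x*z - 2*y^2 - 3*y*z) dz = (-2*x - 3*y) dz, which multiplied by dx ∧ dy gives (-2*x - 3*y) dx ∧ dy ∧ dz
  d(w*y - 2*x^2) includes (∂/∂y)(w*y - 2*x^2) dy = (w) dy, which multiplied by dx ∧ dz gives (-w) dx ∧ dy ∧ dz
  d(w*y - 2*x^2) includes (∂/∂w)(w*y - 2*x^2) dw = (y) dw, which multiplied by dx ∧ dz gives (y) dx ∧ dz ∧ dw
Collecting like 3-forms: d(omega) = (-w - 2*x - 3*y) dx ∧ dy ∧ dz + (y) dx ∧ dz ∧ dw.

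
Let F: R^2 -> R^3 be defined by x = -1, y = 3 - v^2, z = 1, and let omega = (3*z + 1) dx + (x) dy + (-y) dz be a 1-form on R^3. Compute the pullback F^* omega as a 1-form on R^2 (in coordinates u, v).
F^* omega = (2*v) dv

Using F^*(f dg) = (f ∘ F) d(g ∘ F), substitute each coordinate x_i by F_i(u, v) in f_i, and replace dx_i by d F_i = (∂F_i/∂u) du + (∂F_i/∂v) dv.
  For the x component: f_1(F) = 4; d F_1 = (0) du + (0) dv
  For the y component: f_2(F) = -1; d F_2 = (0) du + (-2*v) dv
  For the z component: f_3(F) = v^2 - 3; d F_3 = (0) du + (0) dv
Combining and collecting du, dv coefficients:
  coeff of du: 0
  coeff of dv: 2*v
F^* omega = (2*v) dv.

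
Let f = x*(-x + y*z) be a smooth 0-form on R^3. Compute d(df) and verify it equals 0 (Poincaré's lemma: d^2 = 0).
d(df) = 0

Step 1: df = sum_i (∂f/∂x_i) dx_i = (-2*x + y*z) dx + (x*z) dy + (x*y) dz.
Step 2: Apply d again. Using the 1-form formula, the coefficient of dx ∧ dy in d(df) is ∂^2 f/∂x ∂y - ∂^2 f/∂y ∂x = (z) - (z) = 0 (equality of mixed partials for smooth f).
Similarly for dx ∧ dz and dy ∧ dz — all coefficients vanish. So d(df) = 0.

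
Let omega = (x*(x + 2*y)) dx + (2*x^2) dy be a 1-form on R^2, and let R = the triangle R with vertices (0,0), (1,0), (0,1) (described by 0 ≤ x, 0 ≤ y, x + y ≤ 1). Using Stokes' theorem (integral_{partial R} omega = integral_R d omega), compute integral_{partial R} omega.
integral_(partial R) omega = 1/3

Stokes: integral_partial_R omega = integral_R d omega with d omega = (∂Q/∂x - ∂P/∂y) dx ∧ dy.
  ∂Q/∂x = 4*x
  ∂P/∂y = 2*x
  integrand = ∂Q/∂x - ∂P/∂y = 2*x.
Integrating over R: integral_0^1 integral_0^{1-x} (2*x) dy dx = 1/3.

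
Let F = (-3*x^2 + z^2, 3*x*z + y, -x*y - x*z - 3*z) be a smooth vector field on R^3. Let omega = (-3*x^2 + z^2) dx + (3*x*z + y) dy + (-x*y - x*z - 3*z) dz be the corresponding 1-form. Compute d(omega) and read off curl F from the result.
d(omega) = (-4*x) dy ∧ dz + (y + 3*z) dz ∧ dx + (3*z) dx ∧ dy; curl F = (-4*x, y + 3*z, 3*z)

d omega = sum_{i<j} (∂f_j/∂x_i - ∂f_i/∂x_j) dx_i ∧ dx_j. Under the identification (dy ∧ dz, dz ∧ dx, dx ∧ dy) ↔ (e_x, e_y, e_z), the coefficients are exactly the components of curl F. Compute:
  ∂R/∂y - ∂Q/∂z = (-x) - (3*x) = -4*x
  ∂P/∂z - ∂R/∂x = (2*z) - (-y - z) = y + 3*z
  ∂Q/∂x - ∂P/∂y = (3*z) - (0) = 3*z.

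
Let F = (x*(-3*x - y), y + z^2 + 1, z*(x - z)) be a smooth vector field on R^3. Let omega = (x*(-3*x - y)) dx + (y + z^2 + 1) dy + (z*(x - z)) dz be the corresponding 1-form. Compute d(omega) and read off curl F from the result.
d(omega) = (-2*z) dy ∧ dz + (-z) dz ∧ dx + (x) dx ∧ dy; curl F = (-2*z, -z, x)

d omega = sum_{i<j} (∂f_j/∂x_i - ∂f_i/∂x_j) dx_i ∧ dx_j. Under the identification (dy ∧ dz, dz ∧ dx, dx ∧ dy) ↔ (e_x, e_y, e_z), the coefficients are exactly the components of curl F. Compute:
  ∂R/∂y - ∂Q/∂z = (0) - (2*z) = -2*z
  ∂P/∂z - ∂R/∂x = (0) - (z) = -z
  ∂Q/∂x - ∂P/∂y = (0) - (-x) = x.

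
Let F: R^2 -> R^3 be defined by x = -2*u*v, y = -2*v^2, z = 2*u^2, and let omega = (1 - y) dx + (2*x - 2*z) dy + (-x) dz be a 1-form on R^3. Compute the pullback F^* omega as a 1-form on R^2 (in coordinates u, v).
F^* omega = (2*v*(4*u^2 - 2*v^2 - 1)) du + (2*u*(8*u*v + 6*v^2 - 1)) dv

Using F^*(f dg) = (f ∘ F) d(g ∘ F), substitute each coordinate x_i by F_i(u, v) in f_i, and replace dx_i by d F_i = (∂F_i/∂u) du + (∂F_i/∂v) dv.
  For the x component: f_1(F) = 2*v^2 + 1; d F_1 = (-2*v) du + (-2*u) dv
  For the y component: f_2(F) = 4*u*(-u - v); d F_2 = (0) du + (-4*v) dv
  For the z component: f_3(F) = 2*u*v; d F_3 = (4*u) du + (0) dv
Combining and collecting du, dv coefficients:
  coeff of du: 2*v*(4*u^2 - 2*v^2 - 1)
  coeff of dv: 2*u*(8*u*v + 6*v^2 - 1)
F^* omega = (2*v*(4*u^2 - 2*v^2 - 1)) du + (2*u*(8*u*v + 6*v^2 - 1)) dv.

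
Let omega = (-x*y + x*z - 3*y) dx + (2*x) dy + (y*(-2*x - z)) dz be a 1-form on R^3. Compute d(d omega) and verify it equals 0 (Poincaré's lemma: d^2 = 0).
d(d omega) = 0

Step 1: d omega = sum_{i<j} (∂f_j/∂x_i - ∂f_i/∂x_j) dx_i ∧ dx_j:
  coeff of dx ∧ dy: x + 5
  coeff of dx ∧ dz: -x - 2*y
  coeff of dy ∧ dz: -2*x - z
Step 2: Apply d again to each 2-form coefficient. The only possible 3-form in R^3 is dx ∧ dy ∧ dz, with coefficient
  ∂(coeff of dy∧dz)/∂x - ∂(coeff of dx∧dz)/∂y + ∂(coeff of dx∧dy)/∂z
  = ∂/∂x (-2*x - z) - ∂/∂y (-x - 2*y) + ∂/∂z (x + 5).
Each of these terms simplifies to sums of mixed partials that cancel in pairs. The result is 0 (by equality of mixed partials for smooth functions — Schwarz / Clairaut).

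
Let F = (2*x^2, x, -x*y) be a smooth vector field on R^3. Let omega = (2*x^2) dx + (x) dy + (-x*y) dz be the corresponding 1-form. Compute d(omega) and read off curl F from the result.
d(omega) = (-x) dy ∧ dz + (y) dz ∧ dx + (1) dx ∧ dy; curl F = (-x, y, 1)

d omega = sum_{i<j} (∂f_j/∂x_i - ∂f_i/∂x_j) dx_i ∧ dx_j. Under the identification (dy ∧ dz, dz ∧ dx, dx ∧ dy) ↔ (e_x, e_y, e_z), the coefficients are exactly the components of curl F. Compute:
  ∂R/∂y - ∂Q/∂z = (-x) - (0) = -x
  ∂P/∂z - ∂R/∂x = (0) - (-y) = y
  ∂Q/∂x - ∂P/∂y = (1) - (0) = 1.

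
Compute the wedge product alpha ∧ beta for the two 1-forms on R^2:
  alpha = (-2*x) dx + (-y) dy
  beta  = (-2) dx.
alpha ∧ beta = (-2*y) dx ∧ dy

Distribute the wedge, using dx_i ∧ dx_j = -dx_j ∧ dx_i and dx_i ∧ dx_i = 0. For each pair (i, j) with i < j, the coefficient of dx_i ∧ dx_j in alpha ∧ beta is (alpha_i * beta_j - alpha_j * beta_i). Collecting: alpha ∧ beta = (-2*y) dx ∧ dy.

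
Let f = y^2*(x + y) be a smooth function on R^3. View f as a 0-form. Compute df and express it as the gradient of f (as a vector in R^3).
df = (y^2) dx + (y*(2*x + 3*y)) dy + (0) dz; grad f = (y^2, y*(2*x + 3*y), 0)

For a 0-form f, d f = (∂f/∂x) dx + (∂f/∂y) dy + (∂f/∂z) dz. The components of the vector representation are exactly the entries of grad f in Cartesian coordinates:
  ∂f/∂x = y^2
  ∂f/∂y = y*(2*x + 3*y)
  ∂f/∂z = 0.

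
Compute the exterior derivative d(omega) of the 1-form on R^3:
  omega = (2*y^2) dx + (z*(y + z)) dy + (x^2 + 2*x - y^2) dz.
d(omega) = (-4*y) dx ∧ dy + (2*x + 2) dx ∧ dz + (-3*y - 2*z) dy ∧ dz

For a 1-form omega = sum_i f_i dx_i, the exterior derivative is
  d(omega) = sum_{i < j} (∂f_j/∂x_i - ∂f_i/∂x_j) dx_i ∧ dx_j.
  coefficient of dx ∧ dy: ∂f_2/∂x - ∂f_1/∂y = ∂(z*(y + z))/∂x - ∂(2*y^2)/∂y = -4*y
  coefficient of dx ∧ dz: ∂f_3/∂x - ∂f_1/∂z = ∂(x^2 + 2*x - y^2)/∂x - ∂(2*y^2)/∂z = 2*x + 2
  coefficient of dy ∧ dz: ∂f_3/∂y - ∂f_2/∂z = ∂(x^2 + 2*x - y^2)/∂y - ∂(z*(y + z))/∂z = -3*y - 2*z
Assembling: d(omega) = (-4*y) dx ∧ dy + (2*x + 2) dx ∧ dz + (-3*y - 2*z) dy ∧ dz.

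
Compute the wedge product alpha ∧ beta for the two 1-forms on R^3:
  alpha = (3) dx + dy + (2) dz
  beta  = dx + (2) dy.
alpha ∧ beta = (5) dx ∧ dy + (-2) dx ∧ dz + (-4) dy ∧ dz

Distribute the wedge, using dx_i ∧ dx_j = -dx_j ∧ dx_i and dx_i ∧ dx_i = 0. For each pair (i, j) with i < j, the coefficient of dx_i ∧ dx_j in alpha ∧ beta is (alpha_i * beta_j - alpha_j * beta_i). Collecting: alpha ∧ beta = (5) dx ∧ dy + (-2) dx ∧ dz + (-4) dy ∧ dz.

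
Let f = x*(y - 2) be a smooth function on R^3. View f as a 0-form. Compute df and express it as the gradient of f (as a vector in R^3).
df = (y - 2) dx + (x) dy + (0) dz; grad f = (y - 2, x, 0)

For a 0-form f, d f = (∂f/∂x) dx + (∂f/∂y) dy + (∂f/∂z) dz. The components of the vector representation are exactly the entries of grad f in Cartesian coordinates:
  ∂f/∂x = y - 2
  ∂f/∂y = x
  ∂f/∂z = 0.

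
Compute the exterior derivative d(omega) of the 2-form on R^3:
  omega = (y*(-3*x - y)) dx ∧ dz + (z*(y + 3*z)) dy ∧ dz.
d(omega) = (3*x + 2*y) dx ∧ dy ∧ dz

For a 2-form omega = sum_{i<j} g_{ij} dx_i ∧ dx_j, the exterior derivative is
  d(omega) = sum_{i<j} d(g_{ij}) ∧ dx_i ∧ dx_j = sum_{i<j, k} (∂g_{ij}/∂x_k) dx_k ∧ dx_i ∧ dx_j.
Expand each term, using dx_k ∧ dx_i ∧ dx_j = sgn(permutation) dx_{(a)} ∧ dx_{(b)} ∧ dx_{(c)} with (a < b < c) sorted:
  d(y*(-3*x - y)) includes (∂/∂y)(y*(-3*x - y)) dy = (-3*x - 2*y) dy, which multiplied by dx ∧ dz gives (3*x + 2*y) dx ∧ dy ∧ dz
Collecting like 3-forms: d(omega) = (3*x + 2*y) dx ∧ dy ∧ dz.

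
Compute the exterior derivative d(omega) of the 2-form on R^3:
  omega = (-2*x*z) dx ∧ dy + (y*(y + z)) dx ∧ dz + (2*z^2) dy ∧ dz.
d(omega) = (-2*x - 2*y - z) dx ∧ dy ∧ dz

For a 2-form omega = sum_{i<j} g_{ij} dx_i ∧ dx_j, the exterior derivative is
  d(omega) = sum_{i<j} d(g_{ij}) ∧ dx_i ∧ dx_j = sum_{i<j, k} (∂g_{ij}/∂x_k) dx_k ∧ dx_i ∧ dx_j.
Expand each term, using dx_k ∧ dx_i ∧ dx_j = sgn(permutation) dx_{(a)} ∧ dx_{(b)} ∧ dx_{(c)} with (a < b < c) sorted:
  d(-2*x*z) includes (∂/∂z)(-2*x*z) dz = (-2*x) dz, which multiplied by dx ∧ dy gives (-2*x) dx ∧ dy ∧ dz
  d(y*(y + z)) includes (∂/∂y)(y*(y + z)) dy = (2*y + z) dy, which multiplied by dx ∧ dz gives (-2*y - z) dx ∧ dy ∧ dz
Collecting like 3-forms: d(omega) = (-2*x - 2*y - z) dx ∧ dy ∧ dz.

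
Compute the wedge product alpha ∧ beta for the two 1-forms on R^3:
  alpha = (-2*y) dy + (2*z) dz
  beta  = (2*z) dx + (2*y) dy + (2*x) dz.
alpha ∧ beta = (4*y*z) dx ∧ dy + (-4*y*(x + z)) dy ∧ dz + (-4*z^2) dx ∧ dz

Distribute the wedge, using dx_i ∧ dx_j = -dx_j ∧ dx_i and dx_i ∧ dx_i = 0. For each pair (i, j) with i < j, the coefficient of dx_i ∧ dx_j in alpha ∧ beta is (alpha_i * beta_j - alpha_j * beta_i). Collecting: alpha ∧ beta = (4*y*z) dx ∧ dy + (-4*y*(x + z)) dy ∧ dz + (-4*z^2) dx ∧ dz.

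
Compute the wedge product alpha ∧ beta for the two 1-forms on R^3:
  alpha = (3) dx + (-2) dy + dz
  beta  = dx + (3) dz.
alpha ∧ beta = (8) dx ∧ dz + (2) dx ∧ dy + (-6) dy ∧ dz

Distribute the wedge, using dx_i ∧ dx_j = -dx_j ∧ dx_i and dx_i ∧ dx_i = 0. For each pair (i, j) with i < j, the coefficient of dx_i ∧ dx_j in alpha ∧ beta is (alpha_i * beta_j - alpha_j * beta_i). Collecting: alpha ∧ beta = (8) dx ∧ dz + (2) dx ∧ dy + (-6) dy ∧ dz.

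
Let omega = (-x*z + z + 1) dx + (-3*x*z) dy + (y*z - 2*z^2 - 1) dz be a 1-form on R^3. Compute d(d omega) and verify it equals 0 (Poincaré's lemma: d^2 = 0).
d(d omega) = 0

Step 1: d omega = sum_{i<j} (∂f_j/∂x_i - ∂f_i/∂x_j) dx_i ∧ dx_j:
  coeff of dx ∧ dy: -3*z
  coeff of dx ∧ dz: x - 1
  coeff of dy ∧ dz: 3*x + z
Step 2: Apply d again to each 2-form coefficient. The only possible 3-form in R^3 is dx ∧ dy ∧ dz, with coefficient
  ∂(coeff of dy∧dz)/∂x - ∂(coeff of dx∧dz)/∂y + ∂(coeff of dx∧dy)/∂z
  = ∂/∂x (3*x + z) - ∂/∂y (x - 1) + ∂/∂z (-3*z).
Each of these terms simplifies to sums of mixed partials that cancel in pairs. The result is 0 (by equality of mixed partials for smooth functions — Schwarz / Clairaut).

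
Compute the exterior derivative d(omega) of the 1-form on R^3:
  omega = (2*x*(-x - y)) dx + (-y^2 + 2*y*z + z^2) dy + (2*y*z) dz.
d(omega) = (2*x) dx ∧ dy + (-2*y) dy ∧ dz

For a 1-form omega = sum_i f_i dx_i, the exterior derivative is
  d(omega) = sum_{i < j} (∂f_j/∂x_i - ∂f_i/∂x_j) dx_i ∧ dx_j.
  coefficient of dx ∧ dy: ∂f_2/∂x - ∂f_1/∂y = ∂(-y^2 + 2*y*z + z^2)/∂x - ∂(2*x*(-x - y))/∂y = 2*x
  coefficient of dy ∧ dz: ∂f_3/∂y - ∂f_2/∂z = ∂(2*y*z)/∂y - ∂(-y^2 + 2*y*z + z^2)/∂z = -2*y
Assembling: d(omega) = (2*x) dx ∧ dy + (-2*y) dy ∧ dz.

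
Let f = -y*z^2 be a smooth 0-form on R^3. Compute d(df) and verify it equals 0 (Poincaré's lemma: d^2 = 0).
d(df) = 0

Step 1: df = sum_i (∂f/∂x_i) dx_i = (0) dx + (-z^2) dy + (-2*y*z) dz.
Step 2: Apply d again. Using the 1-form formula, the coefficient of dx ∧ dy in d(df) is ∂^2 f/∂x ∂y - ∂^2 f/∂y ∂x = (0) - (0) = 0 (equality of mixed partials for smooth f).
Similarly for dx ∧ dz and dy ∧ dz — all coefficients vanish. So d(df) = 0.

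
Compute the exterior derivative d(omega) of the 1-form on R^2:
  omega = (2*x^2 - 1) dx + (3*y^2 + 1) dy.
d(omega) = 0

For a 1-form omega = sum_i f_i dx_i, the exterior derivative is
  d(omega) = sum_{i < j} (∂f_j/∂x_i - ∂f_i/∂x_j) dx_i ∧ dx_j.

Assembling: d(omega) = 0.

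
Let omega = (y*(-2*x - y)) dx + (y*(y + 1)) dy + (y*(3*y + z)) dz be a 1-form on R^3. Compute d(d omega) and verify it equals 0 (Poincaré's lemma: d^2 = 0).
d(d omega) = 0

Step 1: d omega = sum_{i<j} (∂f_j/∂x_i - ∂f_i/∂x_j) dx_i ∧ dx_j:
  coeff of dx ∧ dy: 2*x + 2*y
  coeff of dx ∧ dz: 0
  coeff of dy ∧ dz: 6*y + z
Step 2: Apply d again to each 2-form coefficient. The only possible 3-form in R^3 is dx ∧ dy ∧ dz, with coefficient
  ∂(coeff of dy∧dz)/∂x - ∂(coeff of dx∧dz)/∂y + ∂(coeff of dx∧dy)/∂z
  = ∂/∂x (6*y + z) - ∂/∂y (0) + ∂/∂z (2*x + 2*y).
Each of these terms simplifies to sums of mixed partials that cancel in pairs. The result is 0 (by equality of mixed partials for smooth functions — Schwarz / Clairaut).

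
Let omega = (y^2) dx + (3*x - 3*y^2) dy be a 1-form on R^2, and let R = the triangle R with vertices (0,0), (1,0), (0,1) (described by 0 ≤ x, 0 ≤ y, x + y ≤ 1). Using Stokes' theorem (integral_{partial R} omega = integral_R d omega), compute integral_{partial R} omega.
integral_(partial R) omega = 7/6

Stokes: integral_partial_R omega = integral_R d omega with d omega = (∂Q/∂x - ∂P/∂y) dx ∧ dy.
  ∂Q/∂x = 3
  ∂P/∂y = 2*y
  integrand = ∂Q/∂x - ∂P/∂y = 3 - 2*y.
Integrating over R: integral_0^1 integral_0^{1-x} (3 - 2*y) dy dx = 7/6.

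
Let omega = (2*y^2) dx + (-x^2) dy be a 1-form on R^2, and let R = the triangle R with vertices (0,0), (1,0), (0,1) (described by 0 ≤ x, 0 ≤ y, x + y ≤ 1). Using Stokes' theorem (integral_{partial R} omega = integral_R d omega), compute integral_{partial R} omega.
integral_(partial R) omega = -1

Stokes: integral_partial_R omega = integral_R d omega with d omega = (∂Q/∂x - ∂P/∂y) dx ∧ dy.
  ∂Q/∂x = -2*x
  ∂P/∂y = 4*y
  integrand = ∂Q/∂x - ∂P/∂y = -2*x - 4*y.
Integrating over R: integral_0^1 integral_0^{1-x} (-2*x - 4*y) dy dx = -1.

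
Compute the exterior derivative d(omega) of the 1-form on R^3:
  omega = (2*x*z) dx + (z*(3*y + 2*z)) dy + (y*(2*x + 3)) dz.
d(omega) = (-2*x + 2*y) dx ∧ dz + (2*x - 3*y - 4*z + 3) dy ∧ dz

For a 1-form omega = sum_i f_i dx_i, the exterior derivative is
  d(omega) = sum_{i < j} (∂f_j/∂x_i - ∂f_i/∂x_j) dx_i ∧ dx_j.
  coefficient of dx ∧ dz: ∂f_3/∂x - ∂f_1/∂z = ∂(y*(2*x + 3))/∂x - ∂(2*x*z)/∂z = -2*x + 2*y
  coefficient of dy ∧ dz: ∂f_3/∂y - ∂f_2/∂z = ∂(y*(2*x + 3))/∂y - ∂(z*(3*y + 2*z))/∂z = 2*x - 3*y - 4*z + 3
Assembling: d(omega) = (-2*x + 2*y) dx ∧ dz + (2*x - 3*y - 4*z + 3) dy ∧ dz.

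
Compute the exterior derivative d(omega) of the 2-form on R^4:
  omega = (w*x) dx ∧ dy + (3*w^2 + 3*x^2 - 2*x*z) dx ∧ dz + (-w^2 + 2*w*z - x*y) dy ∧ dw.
d(omega) = (x - y) dx ∧ dy ∧ dw + (6*w) dx ∧ dz ∧ dw + (-2*w) dy ∧ dz ∧ dw

For a 2-form omega = sum_{i<j} g_{ij} dx_i ∧ dx_j, the exterior derivative is
  d(omega) = sum_{i<j} d(g_{ij}) ∧ dx_i ∧ dx_j = sum_{i<j, k} (∂g_{ij}/∂x_k) dx_k ∧ dx_i ∧ dx_j.
Expand each term, using dx_k ∧ dx_i ∧ dx_j = sgn(permutation) dx_{(a)} ∧ dx_{(b)} ∧ dx_{(c)} with (a < b < c) sorted:
  d(w*x) includes (∂/∂w)(w*x) dw = (x) dw, which multiplied by dx ∧ dy gives (x) dx ∧ dy ∧ dw
  d(3*w^2 + 3*x^2 - 2*x*z) includes (∂/∂w)(3*w^2 + 3*x^2 - 2*x*z) dw = (6*w) dw, which multiplied by dx ∧ dz gives (6*w) dx ∧ dz ∧ dw
  d(-w^2 + 2*w*z - x*y) includes (∂/∂x)(-w^2 + 2*w*z - x*y) dx = (-y) dx, which multiplied by dy ∧ dw gives (-y) dx ∧ dy ∧ dw
  d(-w^2 + 2*w*z - x*y) includes (∂/∂z)(-w^2 + 2*w*z - x*y) dz = (2*w) dz, which multiplied by dy ∧ dw gives (-2*w) dy ∧ dz ∧ dw
Collecting like 3-forms: d(omega) = (x - y) dx ∧ dy ∧ dw + (6*w) dx ∧ dz ∧ dw + (-2*w) dy ∧ dz ∧ dw.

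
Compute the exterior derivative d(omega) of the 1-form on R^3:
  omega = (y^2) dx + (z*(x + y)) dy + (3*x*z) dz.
d(omega) = (-2*y + z) dx ∧ dy + (3*z) dx ∧ dz + (-x - y) dy ∧ dz

For a 1-form omega = sum_i f_i dx_i, the exterior derivative is
  d(omega) = sum_{i < j} (∂f_j/∂x_i - ∂f_i/∂x_j) dx_i ∧ dx_j.
  coefficient of dx ∧ dy: ∂f_2/∂x - ∂f_1/∂y = ∂(z*(x + y))/∂x - ∂(y^2)/∂y = -2*y + z
  coefficient of dx ∧ dz: ∂f_3/∂x - ∂f_1/∂z = ∂(3*x*z)/∂x - ∂(y^2)/∂z = 3*z
  coefficient of dy ∧ dz: ∂f_3/∂y - ∂f_2/∂z = ∂(3*x*z)/∂y - ∂(z*(x + y))/∂z = -x - y
Assembling: d(omega) = (-2*y + z) dx ∧ dy + (3*z) dx ∧ dz + (-x - y) dy ∧ dz.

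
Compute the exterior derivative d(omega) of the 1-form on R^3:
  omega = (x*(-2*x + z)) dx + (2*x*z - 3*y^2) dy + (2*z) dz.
d(omega) = (2*z) dx ∧ dy + (-x) dx ∧ dz + (-2*x) dy ∧ dz

For a 1-form omega = sum_i f_i dx_i, the exterior derivative is
  d(omega) = sum_{i < j} (∂f_j/∂x_i - ∂f_i/∂x_j) dx_i ∧ dx_j.
  coefficient of dx ∧ dy: ∂f_2/∂x - ∂f_1/∂y = ∂(2*x*z - 3*y^2)/∂x - ∂(x*(-2*x + z))/∂y = 2*z
  coefficient of dx ∧ dz: ∂f_3/∂x - ∂f_1/∂z = ∂(2*z)/∂x - ∂(x*(-2*x + z))/∂z = -x
  coefficient of dy ∧ dz: ∂f_3/∂y - ∂f_2/∂z = ∂(2*z)/∂y - ∂(2*x*z - 3*y^2)/∂z = -2*x
Assembling: d(omega) = (2*z) dx ∧ dy + (-x) dx ∧ dz + (-2*x) dy ∧ dz.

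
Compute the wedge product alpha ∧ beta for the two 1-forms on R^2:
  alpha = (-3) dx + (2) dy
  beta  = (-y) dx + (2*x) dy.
alpha ∧ beta = (-6*x + 2*y) dx ∧ dy

Distribute the wedge, using dx_i ∧ dx_j = -dx_j ∧ dx_i and dx_i ∧ dx_i = 0. For each pair (i, j) with i < j, the coefficient of dx_i ∧ dx_j in alpha ∧ beta is (alpha_i * beta_j - alpha_j * beta_i). Collecting: alpha ∧ beta = (-6*x + 2*y) dx ∧ dy.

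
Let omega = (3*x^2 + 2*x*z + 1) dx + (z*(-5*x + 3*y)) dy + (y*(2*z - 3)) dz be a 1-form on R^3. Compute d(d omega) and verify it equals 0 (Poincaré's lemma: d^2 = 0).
d(d omega) = 0

Step 1: d omega = sum_{i<j} (∂f_j/∂x_i - ∂f_i/∂x_j) dx_i ∧ dx_j:
  coeff of dx ∧ dy: -5*z
  coeff of dx ∧ dz: -2*x
  coeff of dy ∧ dz: 5*x - 3*y + 2*z - 3
Step 2: Apply d again to each 2-form coefficient. The only possible 3-form in R^3 is dx ∧ dy ∧ dz, with coefficient
  ∂(coeff of dy∧dz)/∂x - ∂(coeff of dx∧dz)/∂y + ∂(coeff of dx∧dy)/∂z
  = ∂/∂x (5*x - 3*y + 2*z - 3) - ∂/∂y (-2*x) + ∂/∂z (-5*z).
Each of these terms simplifies to sums of mixed partials that cancel in pairs. The result is 0 (by equality of mixed partials for smooth functions — Schwarz / Clairaut).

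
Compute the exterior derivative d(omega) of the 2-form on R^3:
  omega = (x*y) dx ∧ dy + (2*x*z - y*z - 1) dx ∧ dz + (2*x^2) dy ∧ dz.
d(omega) = (4*x + z) dx ∧ dy ∧ dz

For a 2-form omega = sum_{i<j} g_{ij} dx_i ∧ dx_j, the exterior derivative is
  d(omega) = sum_{i<j} d(g_{ij}) ∧ dx_i ∧ dx_j = sum_{i<j, k} (∂g_{ij}/∂x_k) dx_k ∧ dx_i ∧ dx_j.
Expand each term, using dx_k ∧ dx_i ∧ dx_j = sgn(permutation) dx_{(a)} ∧ dx_{(b)} ∧ dx_{(c)} with (a < b < c) sorted:
  d(2*x*z - y*z - 1) includes (∂/∂y)(2*x*z - y*z - 1) dy = (-z) dy, which multiplied by dx ∧ dz gives (z) dx ∧ dy ∧ dz
  d(2*x^2) includes (∂/∂x)(2*x^2) dx = (4*x) dx, which multiplied by dy ∧ dz gives (4*x) dx ∧ dy ∧ dz
Collecting like 3-forms: d(omega) = (4*x + z) dx ∧ dy ∧ dz.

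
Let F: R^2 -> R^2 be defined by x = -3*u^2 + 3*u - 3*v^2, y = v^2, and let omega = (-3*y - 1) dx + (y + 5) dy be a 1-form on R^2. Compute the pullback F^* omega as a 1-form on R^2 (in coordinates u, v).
F^* omega = (18*u*v^2 + 6*u - 9*v^2 - 3) du + (20*v^3 + 16*v) dv

Using F^*(f dg) = (f ∘ F) d(g ∘ F), substitute each coordinate x_i by F_i(u, v) in f_i, and replace dx_i by d F_i = (∂F_i/∂u) du + (∂F_i/∂v) dv.
  For the x component: f_1(F) = -3*v^2 - 1; d F_1 = (3 - 6*u) du + (-6*v) dv
  For the y component: f_2(F) = v^2 + 5; d F_2 = (0) du + (2*v) dv
Combining and collecting du, dv coefficients:
  coeff of du: 18*u*v^2 + 6*u - 9*v^2 - 3
  coeff of dv: 20*v^3 + 16*v
F^* omega = (18*u*v^2 + 6*u - 9*v^2 - 3) du + (20*v^3 + 16*v) dv.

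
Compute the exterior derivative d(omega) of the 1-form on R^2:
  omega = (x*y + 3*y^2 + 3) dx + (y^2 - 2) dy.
d(omega) = (-x - 6*y) dx ∧ dy

For a 1-form omega = sum_i f_i dx_i, the exterior derivative is
  d(omega) = sum_{i < j} (∂f_j/∂x_i - ∂f_i/∂x_j) dx_i ∧ dx_j.
  coefficient of dx ∧ dy: ∂f_2/∂x - ∂f_1/∂y = ∂(y^2 - 2)/∂x - ∂(x*y + 3*y^2 + 3)/∂y = -x - 6*y
Assembling: d(omega) = (-x - 6*y) dx ∧ dy.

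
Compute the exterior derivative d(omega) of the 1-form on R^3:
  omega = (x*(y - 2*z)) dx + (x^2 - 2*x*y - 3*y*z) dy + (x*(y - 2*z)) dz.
d(omega) = (x - 2*y) dx ∧ dy + (2*x + y - 2*z) dx ∧ dz + (x + 3*y) dy ∧ dz

For a 1-form omega = sum_i f_i dx_i, the exterior derivative is
  d(omega) = sum_{i < j} (∂f_j/∂x_i - ∂f_i/∂x_j) dx_i ∧ dx_j.
  coefficient of dx ∧ dy: ∂f_2/∂x - ∂f_1/∂y = ∂(x^2 - 2*x*y - 3*y*z)/∂x - ∂(x*(y - 2*z))/∂y = x - 2*y
  coefficient of dx ∧ dz: ∂f_3/∂x - ∂f_1/∂z = ∂(x*(y - 2*z))/∂x - ∂(x*(y - 2*z))/∂z = 2*x + y - 2*z
  coefficient of dy ∧ dz: ∂f_3/∂y - ∂f_2/∂z = ∂(x*(y - 2*z))/∂y - ∂(x^2 - 2*x*y - 3*y*z)/∂z = x + 3*y
Assembling: d(omega) = (x - 2*y) dx ∧ dy + (2*x + y - 2*z) dx ∧ dz + (x + 3*y) dy ∧ dz.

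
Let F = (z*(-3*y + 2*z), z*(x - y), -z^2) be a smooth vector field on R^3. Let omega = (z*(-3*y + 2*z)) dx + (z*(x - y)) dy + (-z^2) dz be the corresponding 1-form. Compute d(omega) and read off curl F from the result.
d(omega) = (-x + y) dy ∧ dz + (-3*y + 4*z) dz ∧ dx + (4*z) dx ∧ dy; curl F = (-x + y, -3*y + 4*z, 4*z)

d omega = sum_{i<j} (∂f_j/∂x_i - ∂f_i/∂x_j) dx_i ∧ dx_j. Under the identification (dy ∧ dz, dz ∧ dx, dx ∧ dy) ↔ (e_x, e_y, e_z), the coefficients are exactly the components of curl F. Compute:
  ∂R/∂y - ∂Q/∂z = (0) - (x - y) = -x + y
  ∂P/∂z - ∂R/∂x = (-3*y + 4*z) - (0) = -3*y + 4*z
  ∂Q/∂x - ∂P/∂y = (z) - (-3*z) = 4*z.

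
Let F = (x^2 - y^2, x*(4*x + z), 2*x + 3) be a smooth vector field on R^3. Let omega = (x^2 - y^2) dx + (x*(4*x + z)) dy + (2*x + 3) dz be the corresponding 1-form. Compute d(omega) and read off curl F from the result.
d(omega) = (-x) dy ∧ dz + (-2) dz ∧ dx + (8*x + 2*y + z) dx ∧ dy; curl F = (-x, -2, 8*x + 2*y + z)

d omega = sum_{i<j} (∂f_j/∂x_i - ∂f_i/∂x_j) dx_i ∧ dx_j. Under the identification (dy ∧ dz, dz ∧ dx, dx ∧ dy) ↔ (e_x, e_y, e_z), the coefficients are exactly the components of curl F. Compute:
  ∂R/∂y - ∂Q/∂z = (0) - (x) = -x
  ∂P/∂z - ∂R/∂x = (0) - (2) = -2
  ∂Q/∂x - ∂P/∂y = (8*x + z) - (-2*y) = 8*x + 2*y + z.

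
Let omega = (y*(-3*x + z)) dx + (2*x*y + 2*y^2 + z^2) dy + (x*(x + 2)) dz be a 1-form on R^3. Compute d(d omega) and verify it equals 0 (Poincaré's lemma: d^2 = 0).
d(d omega) = 0

Step 1: d omega = sum_{i<j} (∂f_j/∂x_i - ∂f_i/∂x_j) dx_i ∧ dx_j:
  coeff of dx ∧ dy: 3*x + 2*y - z
  coeff of dx ∧ dz: 2*x - y + 2
  coeff of dy ∧ dz: -2*z
Step 2: Apply d again to each 2-form coefficient. The only possible 3-form in R^3 is dx ∧ dy ∧ dz, with coefficient
  ∂(coeff of dy∧dz)/∂x - ∂(coeff of dx∧dz)/∂y + ∂(coeff of dx∧dy)/∂z
  = ∂/∂x (-2*z) - ∂/∂y (2*x - y + 2) + ∂/∂z (3*x + 2*y - z).
Each of these terms simplifies to sums of mixed partials that cancel in pairs. The result is 0 (by equality of mixed partials for smooth functions — Schwarz / Clairaut).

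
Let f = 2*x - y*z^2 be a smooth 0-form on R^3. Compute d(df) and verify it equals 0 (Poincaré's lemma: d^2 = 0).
d(df) = 0

Step 1: df = sum_i (∂f/∂x_i) dx_i = (2) dx + (-z^2) dy + (-2*y*z) dz.
Step 2: Apply d again. Using the 1-form formula, the coefficient of dx ∧ dy in d(df) is ∂^2 f/∂x ∂y - ∂^2 f/∂y ∂x = (0) - (0) = 0 (equality of mixed partials for smooth f).
Similarly for dx ∧ dz and dy ∧ dz — all coefficients vanish. So d(df) = 0.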